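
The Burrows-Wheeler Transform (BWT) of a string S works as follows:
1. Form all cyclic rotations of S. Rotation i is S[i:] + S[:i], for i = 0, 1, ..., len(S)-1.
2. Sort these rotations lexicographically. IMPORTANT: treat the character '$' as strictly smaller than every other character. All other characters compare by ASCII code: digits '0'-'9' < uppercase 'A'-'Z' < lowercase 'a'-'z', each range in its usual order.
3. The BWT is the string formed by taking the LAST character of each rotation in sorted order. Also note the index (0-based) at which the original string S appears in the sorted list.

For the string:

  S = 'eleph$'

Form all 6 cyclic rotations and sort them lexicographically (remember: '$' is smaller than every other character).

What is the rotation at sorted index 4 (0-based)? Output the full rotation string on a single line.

Answer: leph$e

Derivation:
All 6 rotations (rotation i = S[i:]+S[:i]):
  rot[0] = eleph$
  rot[1] = leph$e
  rot[2] = eph$el
  rot[3] = ph$ele
  rot[4] = h$elep
  rot[5] = $eleph
Sorted (with $ < everything):
  sorted[0] = $eleph
  sorted[1] = eleph$
  sorted[2] = eph$el
  sorted[3] = h$elep
  sorted[4] = leph$e
  sorted[5] = ph$ele
sorted[4] = leph$e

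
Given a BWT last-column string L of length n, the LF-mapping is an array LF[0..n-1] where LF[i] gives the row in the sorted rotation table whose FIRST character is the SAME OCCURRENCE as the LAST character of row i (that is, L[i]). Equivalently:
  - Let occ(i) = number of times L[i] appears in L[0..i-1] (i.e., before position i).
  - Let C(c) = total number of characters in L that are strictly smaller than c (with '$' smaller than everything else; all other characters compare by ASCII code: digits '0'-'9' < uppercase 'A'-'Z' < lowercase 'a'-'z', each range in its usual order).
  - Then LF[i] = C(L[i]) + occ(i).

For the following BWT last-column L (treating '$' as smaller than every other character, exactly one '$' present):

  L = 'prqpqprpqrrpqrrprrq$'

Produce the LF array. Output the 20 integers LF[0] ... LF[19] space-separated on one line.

Char counts: '$':1, 'p':6, 'q':5, 'r':8
C (first-col start): C('$')=0, C('p')=1, C('q')=7, C('r')=12
L[0]='p': occ=0, LF[0]=C('p')+0=1+0=1
L[1]='r': occ=0, LF[1]=C('r')+0=12+0=12
L[2]='q': occ=0, LF[2]=C('q')+0=7+0=7
L[3]='p': occ=1, LF[3]=C('p')+1=1+1=2
L[4]='q': occ=1, LF[4]=C('q')+1=7+1=8
L[5]='p': occ=2, LF[5]=C('p')+2=1+2=3
L[6]='r': occ=1, LF[6]=C('r')+1=12+1=13
L[7]='p': occ=3, LF[7]=C('p')+3=1+3=4
L[8]='q': occ=2, LF[8]=C('q')+2=7+2=9
L[9]='r': occ=2, LF[9]=C('r')+2=12+2=14
L[10]='r': occ=3, LF[10]=C('r')+3=12+3=15
L[11]='p': occ=4, LF[11]=C('p')+4=1+4=5
L[12]='q': occ=3, LF[12]=C('q')+3=7+3=10
L[13]='r': occ=4, LF[13]=C('r')+4=12+4=16
L[14]='r': occ=5, LF[14]=C('r')+5=12+5=17
L[15]='p': occ=5, LF[15]=C('p')+5=1+5=6
L[16]='r': occ=6, LF[16]=C('r')+6=12+6=18
L[17]='r': occ=7, LF[17]=C('r')+7=12+7=19
L[18]='q': occ=4, LF[18]=C('q')+4=7+4=11
L[19]='$': occ=0, LF[19]=C('$')+0=0+0=0

Answer: 1 12 7 2 8 3 13 4 9 14 15 5 10 16 17 6 18 19 11 0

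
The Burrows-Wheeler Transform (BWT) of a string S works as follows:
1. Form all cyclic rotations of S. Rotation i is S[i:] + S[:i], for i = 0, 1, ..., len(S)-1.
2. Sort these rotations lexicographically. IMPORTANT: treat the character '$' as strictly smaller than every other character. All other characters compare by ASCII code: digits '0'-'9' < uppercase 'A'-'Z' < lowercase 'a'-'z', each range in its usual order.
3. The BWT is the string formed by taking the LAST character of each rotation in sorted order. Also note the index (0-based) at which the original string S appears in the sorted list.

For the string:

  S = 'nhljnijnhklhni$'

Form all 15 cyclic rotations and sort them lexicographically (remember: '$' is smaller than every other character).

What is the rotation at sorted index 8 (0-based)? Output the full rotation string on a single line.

Answer: klhni$nhljnijnh

Derivation:
All 15 rotations (rotation i = S[i:]+S[:i]):
  rot[0] = nhljnijnhklhni$
  rot[1] = hljnijnhklhni$n
  rot[2] = ljnijnhklhni$nh
  rot[3] = jnijnhklhni$nhl
  rot[4] = nijnhklhni$nhlj
  rot[5] = ijnhklhni$nhljn
  rot[6] = jnhklhni$nhljni
  rot[7] = nhklhni$nhljnij
  rot[8] = hklhni$nhljnijn
  rot[9] = klhni$nhljnijnh
  rot[10] = lhni$nhljnijnhk
  rot[11] = hni$nhljnijnhkl
  rot[12] = ni$nhljnijnhklh
  rot[13] = i$nhljnijnhklhn
  rot[14] = $nhljnijnhklhni
Sorted (with $ < everything):
  sorted[0] = $nhljnijnhklhni
  sorted[1] = hklhni$nhljnijn
  sorted[2] = hljnijnhklhni$n
  sorted[3] = hni$nhljnijnhkl
  sorted[4] = i$nhljnijnhklhn
  sorted[5] = ijnhklhni$nhljn
  sorted[6] = jnhklhni$nhljni
  sorted[7] = jnijnhklhni$nhl
  sorted[8] = klhni$nhljnijnh
  sorted[9] = lhni$nhljnijnhk
  sorted[10] = ljnijnhklhni$nh
  sorted[11] = nhklhni$nhljnij
  sorted[12] = nhljnijnhklhni$
  sorted[13] = ni$nhljnijnhklh
  sorted[14] = nijnhklhni$nhlj
sorted[8] = klhni$nhljnijnh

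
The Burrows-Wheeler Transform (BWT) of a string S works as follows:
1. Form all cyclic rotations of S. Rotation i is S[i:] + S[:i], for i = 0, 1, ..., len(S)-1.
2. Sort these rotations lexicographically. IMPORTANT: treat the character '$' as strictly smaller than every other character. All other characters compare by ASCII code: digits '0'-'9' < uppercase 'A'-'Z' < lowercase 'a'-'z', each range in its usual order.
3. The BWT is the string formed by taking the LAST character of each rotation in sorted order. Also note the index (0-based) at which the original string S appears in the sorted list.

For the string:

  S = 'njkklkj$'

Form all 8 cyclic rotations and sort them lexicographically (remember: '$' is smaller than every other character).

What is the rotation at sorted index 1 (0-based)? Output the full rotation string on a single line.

Answer: j$njkklk

Derivation:
All 8 rotations (rotation i = S[i:]+S[:i]):
  rot[0] = njkklkj$
  rot[1] = jkklkj$n
  rot[2] = kklkj$nj
  rot[3] = klkj$njk
  rot[4] = lkj$njkk
  rot[5] = kj$njkkl
  rot[6] = j$njkklk
  rot[7] = $njkklkj
Sorted (with $ < everything):
  sorted[0] = $njkklkj
  sorted[1] = j$njkklk
  sorted[2] = jkklkj$n
  sorted[3] = kj$njkkl
  sorted[4] = kklkj$nj
  sorted[5] = klkj$njk
  sorted[6] = lkj$njkk
  sorted[7] = njkklkj$
sorted[1] = j$njkklk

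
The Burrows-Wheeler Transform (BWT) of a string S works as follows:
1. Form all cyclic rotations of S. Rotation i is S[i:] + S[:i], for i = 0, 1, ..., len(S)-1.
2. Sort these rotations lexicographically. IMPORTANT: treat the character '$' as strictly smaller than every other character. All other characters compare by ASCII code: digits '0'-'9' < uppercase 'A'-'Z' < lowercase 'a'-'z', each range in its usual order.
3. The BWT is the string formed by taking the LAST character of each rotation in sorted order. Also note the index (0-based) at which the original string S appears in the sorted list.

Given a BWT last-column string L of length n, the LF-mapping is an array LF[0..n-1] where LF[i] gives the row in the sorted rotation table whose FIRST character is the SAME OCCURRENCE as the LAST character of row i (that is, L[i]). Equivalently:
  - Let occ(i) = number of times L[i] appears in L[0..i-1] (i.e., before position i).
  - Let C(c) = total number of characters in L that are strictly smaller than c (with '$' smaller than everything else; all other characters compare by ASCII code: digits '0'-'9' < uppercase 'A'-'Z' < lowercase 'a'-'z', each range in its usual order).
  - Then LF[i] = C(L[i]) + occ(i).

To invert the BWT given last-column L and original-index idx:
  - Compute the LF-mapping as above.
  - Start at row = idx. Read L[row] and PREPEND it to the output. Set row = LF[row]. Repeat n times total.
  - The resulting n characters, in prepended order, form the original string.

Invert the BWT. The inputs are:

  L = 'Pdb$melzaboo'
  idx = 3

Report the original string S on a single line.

LF mapping: 1 5 3 0 8 6 7 11 2 4 9 10
Walk LF starting at row 3, prepending L[row]:
  step 1: row=3, L[3]='$', prepend. Next row=LF[3]=0
  step 2: row=0, L[0]='P', prepend. Next row=LF[0]=1
  step 3: row=1, L[1]='d', prepend. Next row=LF[1]=5
  step 4: row=5, L[5]='e', prepend. Next row=LF[5]=6
  step 5: row=6, L[6]='l', prepend. Next row=LF[6]=7
  step 6: row=7, L[7]='z', prepend. Next row=LF[7]=11
  step 7: row=11, L[11]='o', prepend. Next row=LF[11]=10
  step 8: row=10, L[10]='o', prepend. Next row=LF[10]=9
  step 9: row=9, L[9]='b', prepend. Next row=LF[9]=4
  step 10: row=4, L[4]='m', prepend. Next row=LF[4]=8
  step 11: row=8, L[8]='a', prepend. Next row=LF[8]=2
  step 12: row=2, L[2]='b', prepend. Next row=LF[2]=3
Reversed output: bamboozledP$

Answer: bamboozledP$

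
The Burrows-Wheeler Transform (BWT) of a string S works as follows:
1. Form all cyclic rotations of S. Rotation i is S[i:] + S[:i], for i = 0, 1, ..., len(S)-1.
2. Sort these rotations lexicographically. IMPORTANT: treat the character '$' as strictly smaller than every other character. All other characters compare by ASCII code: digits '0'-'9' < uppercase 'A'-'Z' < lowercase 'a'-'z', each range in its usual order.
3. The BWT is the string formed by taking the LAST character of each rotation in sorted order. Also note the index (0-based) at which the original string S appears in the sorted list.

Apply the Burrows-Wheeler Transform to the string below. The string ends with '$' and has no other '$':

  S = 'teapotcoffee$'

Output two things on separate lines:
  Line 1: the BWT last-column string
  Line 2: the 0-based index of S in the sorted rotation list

Answer: eetetffocpao$
12

Derivation:
All 13 rotations (rotation i = S[i:]+S[:i]):
  rot[0] = teapotcoffee$
  rot[1] = eapotcoffee$t
  rot[2] = apotcoffee$te
  rot[3] = potcoffee$tea
  rot[4] = otcoffee$teap
  rot[5] = tcoffee$teapo
  rot[6] = coffee$teapot
  rot[7] = offee$teapotc
  rot[8] = ffee$teapotco
  rot[9] = fee$teapotcof
  rot[10] = ee$teapotcoff
  rot[11] = e$teapotcoffe
  rot[12] = $teapotcoffee
Sorted (with $ < everything):
  sorted[0] = $teapotcoffee  (last char: 'e')
  sorted[1] = apotcoffee$te  (last char: 'e')
  sorted[2] = coffee$teapot  (last char: 't')
  sorted[3] = e$teapotcoffe  (last char: 'e')
  sorted[4] = eapotcoffee$t  (last char: 't')
  sorted[5] = ee$teapotcoff  (last char: 'f')
  sorted[6] = fee$teapotcof  (last char: 'f')
  sorted[7] = ffee$teapotco  (last char: 'o')
  sorted[8] = offee$teapotc  (last char: 'c')
  sorted[9] = otcoffee$teap  (last char: 'p')
  sorted[10] = potcoffee$tea  (last char: 'a')
  sorted[11] = tcoffee$teapo  (last char: 'o')
  sorted[12] = teapotcoffee$  (last char: '$')
Last column: eetetffocpao$
Original string S is at sorted index 12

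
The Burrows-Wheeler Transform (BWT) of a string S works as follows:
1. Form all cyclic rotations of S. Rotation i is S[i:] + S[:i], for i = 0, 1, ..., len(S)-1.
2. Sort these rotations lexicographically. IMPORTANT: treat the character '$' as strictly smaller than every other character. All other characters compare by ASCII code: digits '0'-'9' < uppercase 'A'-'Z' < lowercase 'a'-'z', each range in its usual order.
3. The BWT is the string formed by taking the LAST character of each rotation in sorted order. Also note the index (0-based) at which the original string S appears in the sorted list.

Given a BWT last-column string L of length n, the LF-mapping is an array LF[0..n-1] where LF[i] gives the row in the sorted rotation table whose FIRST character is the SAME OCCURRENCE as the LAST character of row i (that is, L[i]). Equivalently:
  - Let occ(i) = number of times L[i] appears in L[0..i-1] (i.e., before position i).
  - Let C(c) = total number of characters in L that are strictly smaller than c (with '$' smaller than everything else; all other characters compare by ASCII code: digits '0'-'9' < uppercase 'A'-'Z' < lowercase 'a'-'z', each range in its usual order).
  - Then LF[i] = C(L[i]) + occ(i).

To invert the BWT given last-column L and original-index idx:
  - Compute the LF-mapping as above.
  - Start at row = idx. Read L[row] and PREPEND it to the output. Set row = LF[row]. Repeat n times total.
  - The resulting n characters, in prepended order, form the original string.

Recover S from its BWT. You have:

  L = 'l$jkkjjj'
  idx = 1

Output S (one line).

LF mapping: 7 0 1 5 6 2 3 4
Walk LF starting at row 1, prepending L[row]:
  step 1: row=1, L[1]='$', prepend. Next row=LF[1]=0
  step 2: row=0, L[0]='l', prepend. Next row=LF[0]=7
  step 3: row=7, L[7]='j', prepend. Next row=LF[7]=4
  step 4: row=4, L[4]='k', prepend. Next row=LF[4]=6
  step 5: row=6, L[6]='j', prepend. Next row=LF[6]=3
  step 6: row=3, L[3]='k', prepend. Next row=LF[3]=5
  step 7: row=5, L[5]='j', prepend. Next row=LF[5]=2
  step 8: row=2, L[2]='j', prepend. Next row=LF[2]=1
Reversed output: jjkjkjl$

Answer: jjkjkjl$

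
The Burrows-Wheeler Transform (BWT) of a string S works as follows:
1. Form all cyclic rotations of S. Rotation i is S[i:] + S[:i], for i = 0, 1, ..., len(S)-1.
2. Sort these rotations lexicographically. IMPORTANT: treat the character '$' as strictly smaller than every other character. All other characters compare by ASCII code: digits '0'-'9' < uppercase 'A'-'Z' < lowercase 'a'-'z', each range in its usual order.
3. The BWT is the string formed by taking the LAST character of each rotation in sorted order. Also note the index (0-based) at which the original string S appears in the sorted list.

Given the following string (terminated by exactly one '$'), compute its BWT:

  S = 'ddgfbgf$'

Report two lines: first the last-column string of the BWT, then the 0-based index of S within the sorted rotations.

Answer: ff$dggbd
2

Derivation:
All 8 rotations (rotation i = S[i:]+S[:i]):
  rot[0] = ddgfbgf$
  rot[1] = dgfbgf$d
  rot[2] = gfbgf$dd
  rot[3] = fbgf$ddg
  rot[4] = bgf$ddgf
  rot[5] = gf$ddgfb
  rot[6] = f$ddgfbg
  rot[7] = $ddgfbgf
Sorted (with $ < everything):
  sorted[0] = $ddgfbgf  (last char: 'f')
  sorted[1] = bgf$ddgf  (last char: 'f')
  sorted[2] = ddgfbgf$  (last char: '$')
  sorted[3] = dgfbgf$d  (last char: 'd')
  sorted[4] = f$ddgfbg  (last char: 'g')
  sorted[5] = fbgf$ddg  (last char: 'g')
  sorted[6] = gf$ddgfb  (last char: 'b')
  sorted[7] = gfbgf$dd  (last char: 'd')
Last column: ff$dggbd
Original string S is at sorted index 2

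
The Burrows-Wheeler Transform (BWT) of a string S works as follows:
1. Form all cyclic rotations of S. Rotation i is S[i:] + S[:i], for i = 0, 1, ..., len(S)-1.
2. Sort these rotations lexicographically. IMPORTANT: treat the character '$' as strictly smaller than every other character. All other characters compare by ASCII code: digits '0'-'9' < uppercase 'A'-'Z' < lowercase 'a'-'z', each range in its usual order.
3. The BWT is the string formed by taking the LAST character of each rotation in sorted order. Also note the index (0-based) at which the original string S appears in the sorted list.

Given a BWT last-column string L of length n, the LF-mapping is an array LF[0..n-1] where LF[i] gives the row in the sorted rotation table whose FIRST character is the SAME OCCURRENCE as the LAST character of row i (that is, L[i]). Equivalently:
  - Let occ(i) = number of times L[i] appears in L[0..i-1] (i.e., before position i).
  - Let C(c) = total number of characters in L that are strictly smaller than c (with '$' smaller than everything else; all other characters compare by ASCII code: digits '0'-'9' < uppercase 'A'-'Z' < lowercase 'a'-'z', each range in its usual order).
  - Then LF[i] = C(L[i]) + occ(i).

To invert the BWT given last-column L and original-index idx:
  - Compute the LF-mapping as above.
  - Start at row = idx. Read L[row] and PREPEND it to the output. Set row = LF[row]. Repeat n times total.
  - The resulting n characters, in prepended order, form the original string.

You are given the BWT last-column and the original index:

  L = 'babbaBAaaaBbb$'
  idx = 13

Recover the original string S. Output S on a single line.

LF mapping: 9 4 10 11 5 2 1 6 7 8 3 12 13 0
Walk LF starting at row 13, prepending L[row]:
  step 1: row=13, L[13]='$', prepend. Next row=LF[13]=0
  step 2: row=0, L[0]='b', prepend. Next row=LF[0]=9
  step 3: row=9, L[9]='a', prepend. Next row=LF[9]=8
  step 4: row=8, L[8]='a', prepend. Next row=LF[8]=7
  step 5: row=7, L[7]='a', prepend. Next row=LF[7]=6
  step 6: row=6, L[6]='A', prepend. Next row=LF[6]=1
  step 7: row=1, L[1]='a', prepend. Next row=LF[1]=4
  step 8: row=4, L[4]='a', prepend. Next row=LF[4]=5
  step 9: row=5, L[5]='B', prepend. Next row=LF[5]=2
  step 10: row=2, L[2]='b', prepend. Next row=LF[2]=10
  step 11: row=10, L[10]='B', prepend. Next row=LF[10]=3
  step 12: row=3, L[3]='b', prepend. Next row=LF[3]=11
  step 13: row=11, L[11]='b', prepend. Next row=LF[11]=12
  step 14: row=12, L[12]='b', prepend. Next row=LF[12]=13
Reversed output: bbbBbBaaAaaab$

Answer: bbbBbBaaAaaab$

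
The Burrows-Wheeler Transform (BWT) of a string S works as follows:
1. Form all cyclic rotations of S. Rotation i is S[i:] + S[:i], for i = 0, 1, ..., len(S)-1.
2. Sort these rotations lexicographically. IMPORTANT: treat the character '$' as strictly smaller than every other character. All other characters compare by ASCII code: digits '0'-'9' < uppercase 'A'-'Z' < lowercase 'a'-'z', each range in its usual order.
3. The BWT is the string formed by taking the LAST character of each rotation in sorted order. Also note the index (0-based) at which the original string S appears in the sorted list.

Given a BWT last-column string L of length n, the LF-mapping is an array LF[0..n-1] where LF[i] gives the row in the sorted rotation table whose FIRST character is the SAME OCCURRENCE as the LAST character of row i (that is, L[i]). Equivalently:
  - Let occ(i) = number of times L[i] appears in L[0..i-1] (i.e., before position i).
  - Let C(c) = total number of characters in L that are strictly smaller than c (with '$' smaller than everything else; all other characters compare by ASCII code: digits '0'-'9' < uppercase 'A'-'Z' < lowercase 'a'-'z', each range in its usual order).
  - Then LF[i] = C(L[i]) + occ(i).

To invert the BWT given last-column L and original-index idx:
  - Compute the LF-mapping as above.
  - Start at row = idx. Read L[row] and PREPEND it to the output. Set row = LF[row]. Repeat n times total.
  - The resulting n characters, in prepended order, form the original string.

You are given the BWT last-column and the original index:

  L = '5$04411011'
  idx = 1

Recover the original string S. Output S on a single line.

Answer: 004114115$

Derivation:
LF mapping: 9 0 1 7 8 3 4 2 5 6
Walk LF starting at row 1, prepending L[row]:
  step 1: row=1, L[1]='$', prepend. Next row=LF[1]=0
  step 2: row=0, L[0]='5', prepend. Next row=LF[0]=9
  step 3: row=9, L[9]='1', prepend. Next row=LF[9]=6
  step 4: row=6, L[6]='1', prepend. Next row=LF[6]=4
  step 5: row=4, L[4]='4', prepend. Next row=LF[4]=8
  step 6: row=8, L[8]='1', prepend. Next row=LF[8]=5
  step 7: row=5, L[5]='1', prepend. Next row=LF[5]=3
  step 8: row=3, L[3]='4', prepend. Next row=LF[3]=7
  step 9: row=7, L[7]='0', prepend. Next row=LF[7]=2
  step 10: row=2, L[2]='0', prepend. Next row=LF[2]=1
Reversed output: 004114115$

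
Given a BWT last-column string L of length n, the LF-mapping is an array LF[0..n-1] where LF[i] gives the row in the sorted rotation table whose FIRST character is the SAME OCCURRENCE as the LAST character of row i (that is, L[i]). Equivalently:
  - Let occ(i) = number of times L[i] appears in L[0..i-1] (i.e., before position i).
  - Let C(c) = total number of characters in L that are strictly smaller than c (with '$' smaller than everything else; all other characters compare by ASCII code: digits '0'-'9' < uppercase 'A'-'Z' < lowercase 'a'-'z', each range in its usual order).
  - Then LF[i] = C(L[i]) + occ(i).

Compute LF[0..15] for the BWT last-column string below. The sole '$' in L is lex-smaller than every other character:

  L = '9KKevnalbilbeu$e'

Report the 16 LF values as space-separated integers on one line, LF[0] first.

Answer: 1 2 3 7 15 13 4 11 5 10 12 6 8 14 0 9

Derivation:
Char counts: '$':1, '9':1, 'K':2, 'a':1, 'b':2, 'e':3, 'i':1, 'l':2, 'n':1, 'u':1, 'v':1
C (first-col start): C('$')=0, C('9')=1, C('K')=2, C('a')=4, C('b')=5, C('e')=7, C('i')=10, C('l')=11, C('n')=13, C('u')=14, C('v')=15
L[0]='9': occ=0, LF[0]=C('9')+0=1+0=1
L[1]='K': occ=0, LF[1]=C('K')+0=2+0=2
L[2]='K': occ=1, LF[2]=C('K')+1=2+1=3
L[3]='e': occ=0, LF[3]=C('e')+0=7+0=7
L[4]='v': occ=0, LF[4]=C('v')+0=15+0=15
L[5]='n': occ=0, LF[5]=C('n')+0=13+0=13
L[6]='a': occ=0, LF[6]=C('a')+0=4+0=4
L[7]='l': occ=0, LF[7]=C('l')+0=11+0=11
L[8]='b': occ=0, LF[8]=C('b')+0=5+0=5
L[9]='i': occ=0, LF[9]=C('i')+0=10+0=10
L[10]='l': occ=1, LF[10]=C('l')+1=11+1=12
L[11]='b': occ=1, LF[11]=C('b')+1=5+1=6
L[12]='e': occ=1, LF[12]=C('e')+1=7+1=8
L[13]='u': occ=0, LF[13]=C('u')+0=14+0=14
L[14]='$': occ=0, LF[14]=C('$')+0=0+0=0
L[15]='e': occ=2, LF[15]=C('e')+2=7+2=9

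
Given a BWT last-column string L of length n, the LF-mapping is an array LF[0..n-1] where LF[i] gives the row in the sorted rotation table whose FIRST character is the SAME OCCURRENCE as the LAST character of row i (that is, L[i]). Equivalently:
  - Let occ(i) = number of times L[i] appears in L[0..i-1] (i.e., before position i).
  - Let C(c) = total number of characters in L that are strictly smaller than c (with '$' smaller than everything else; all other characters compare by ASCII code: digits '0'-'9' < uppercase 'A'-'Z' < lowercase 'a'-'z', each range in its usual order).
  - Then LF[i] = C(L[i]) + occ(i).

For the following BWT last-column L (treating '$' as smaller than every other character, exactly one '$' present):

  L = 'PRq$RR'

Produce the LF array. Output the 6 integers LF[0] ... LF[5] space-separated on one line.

Answer: 1 2 5 0 3 4

Derivation:
Char counts: '$':1, 'P':1, 'R':3, 'q':1
C (first-col start): C('$')=0, C('P')=1, C('R')=2, C('q')=5
L[0]='P': occ=0, LF[0]=C('P')+0=1+0=1
L[1]='R': occ=0, LF[1]=C('R')+0=2+0=2
L[2]='q': occ=0, LF[2]=C('q')+0=5+0=5
L[3]='$': occ=0, LF[3]=C('$')+0=0+0=0
L[4]='R': occ=1, LF[4]=C('R')+1=2+1=3
L[5]='R': occ=2, LF[5]=C('R')+2=2+2=4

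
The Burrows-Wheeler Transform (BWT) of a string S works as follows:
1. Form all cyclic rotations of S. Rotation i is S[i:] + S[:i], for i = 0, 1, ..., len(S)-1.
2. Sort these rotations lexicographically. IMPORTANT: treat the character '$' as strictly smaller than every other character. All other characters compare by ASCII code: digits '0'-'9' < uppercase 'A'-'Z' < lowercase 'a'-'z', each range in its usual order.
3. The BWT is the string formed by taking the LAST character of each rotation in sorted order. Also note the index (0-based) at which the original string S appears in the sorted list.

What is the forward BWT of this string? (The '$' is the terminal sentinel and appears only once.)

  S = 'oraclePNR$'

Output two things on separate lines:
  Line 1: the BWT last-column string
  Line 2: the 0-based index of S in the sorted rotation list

Answer: RPeNralc$o
8

Derivation:
All 10 rotations (rotation i = S[i:]+S[:i]):
  rot[0] = oraclePNR$
  rot[1] = raclePNR$o
  rot[2] = aclePNR$or
  rot[3] = clePNR$ora
  rot[4] = lePNR$orac
  rot[5] = ePNR$oracl
  rot[6] = PNR$oracle
  rot[7] = NR$oracleP
  rot[8] = R$oraclePN
  rot[9] = $oraclePNR
Sorted (with $ < everything):
  sorted[0] = $oraclePNR  (last char: 'R')
  sorted[1] = NR$oracleP  (last char: 'P')
  sorted[2] = PNR$oracle  (last char: 'e')
  sorted[3] = R$oraclePN  (last char: 'N')
  sorted[4] = aclePNR$or  (last char: 'r')
  sorted[5] = clePNR$ora  (last char: 'a')
  sorted[6] = ePNR$oracl  (last char: 'l')
  sorted[7] = lePNR$orac  (last char: 'c')
  sorted[8] = oraclePNR$  (last char: '$')
  sorted[9] = raclePNR$o  (last char: 'o')
Last column: RPeNralc$o
Original string S is at sorted index 8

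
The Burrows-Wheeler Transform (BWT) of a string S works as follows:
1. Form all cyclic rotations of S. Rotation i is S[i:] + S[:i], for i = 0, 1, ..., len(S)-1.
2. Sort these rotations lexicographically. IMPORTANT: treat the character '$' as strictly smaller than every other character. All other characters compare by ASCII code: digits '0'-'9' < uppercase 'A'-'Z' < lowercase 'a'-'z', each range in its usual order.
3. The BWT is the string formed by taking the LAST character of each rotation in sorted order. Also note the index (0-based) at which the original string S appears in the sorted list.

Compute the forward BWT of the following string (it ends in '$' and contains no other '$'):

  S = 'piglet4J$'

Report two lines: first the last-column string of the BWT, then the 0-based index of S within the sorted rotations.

All 9 rotations (rotation i = S[i:]+S[:i]):
  rot[0] = piglet4J$
  rot[1] = iglet4J$p
  rot[2] = glet4J$pi
  rot[3] = let4J$pig
  rot[4] = et4J$pigl
  rot[5] = t4J$pigle
  rot[6] = 4J$piglet
  rot[7] = J$piglet4
  rot[8] = $piglet4J
Sorted (with $ < everything):
  sorted[0] = $piglet4J  (last char: 'J')
  sorted[1] = 4J$piglet  (last char: 't')
  sorted[2] = J$piglet4  (last char: '4')
  sorted[3] = et4J$pigl  (last char: 'l')
  sorted[4] = glet4J$pi  (last char: 'i')
  sorted[5] = iglet4J$p  (last char: 'p')
  sorted[6] = let4J$pig  (last char: 'g')
  sorted[7] = piglet4J$  (last char: '$')
  sorted[8] = t4J$pigle  (last char: 'e')
Last column: Jt4lipg$e
Original string S is at sorted index 7

Answer: Jt4lipg$e
7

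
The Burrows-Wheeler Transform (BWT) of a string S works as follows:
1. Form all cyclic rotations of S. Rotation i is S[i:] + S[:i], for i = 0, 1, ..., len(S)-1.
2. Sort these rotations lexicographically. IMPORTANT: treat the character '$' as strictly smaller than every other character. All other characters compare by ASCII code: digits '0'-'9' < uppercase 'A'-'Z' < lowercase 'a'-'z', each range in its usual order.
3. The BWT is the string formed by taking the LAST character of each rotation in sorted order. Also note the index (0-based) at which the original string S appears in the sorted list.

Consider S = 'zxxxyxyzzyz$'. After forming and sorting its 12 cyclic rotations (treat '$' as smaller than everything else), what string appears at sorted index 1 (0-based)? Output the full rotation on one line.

All 12 rotations (rotation i = S[i:]+S[:i]):
  rot[0] = zxxxyxyzzyz$
  rot[1] = xxxyxyzzyz$z
  rot[2] = xxyxyzzyz$zx
  rot[3] = xyxyzzyz$zxx
  rot[4] = yxyzzyz$zxxx
  rot[5] = xyzzyz$zxxxy
  rot[6] = yzzyz$zxxxyx
  rot[7] = zzyz$zxxxyxy
  rot[8] = zyz$zxxxyxyz
  rot[9] = yz$zxxxyxyzz
  rot[10] = z$zxxxyxyzzy
  rot[11] = $zxxxyxyzzyz
Sorted (with $ < everything):
  sorted[0] = $zxxxyxyzzyz
  sorted[1] = xxxyxyzzyz$z
  sorted[2] = xxyxyzzyz$zx
  sorted[3] = xyxyzzyz$zxx
  sorted[4] = xyzzyz$zxxxy
  sorted[5] = yxyzzyz$zxxx
  sorted[6] = yz$zxxxyxyzz
  sorted[7] = yzzyz$zxxxyx
  sorted[8] = z$zxxxyxyzzy
  sorted[9] = zxxxyxyzzyz$
  sorted[10] = zyz$zxxxyxyz
  sorted[11] = zzyz$zxxxyxy
sorted[1] = xxxyxyzzyz$z

Answer: xxxyxyzzyz$z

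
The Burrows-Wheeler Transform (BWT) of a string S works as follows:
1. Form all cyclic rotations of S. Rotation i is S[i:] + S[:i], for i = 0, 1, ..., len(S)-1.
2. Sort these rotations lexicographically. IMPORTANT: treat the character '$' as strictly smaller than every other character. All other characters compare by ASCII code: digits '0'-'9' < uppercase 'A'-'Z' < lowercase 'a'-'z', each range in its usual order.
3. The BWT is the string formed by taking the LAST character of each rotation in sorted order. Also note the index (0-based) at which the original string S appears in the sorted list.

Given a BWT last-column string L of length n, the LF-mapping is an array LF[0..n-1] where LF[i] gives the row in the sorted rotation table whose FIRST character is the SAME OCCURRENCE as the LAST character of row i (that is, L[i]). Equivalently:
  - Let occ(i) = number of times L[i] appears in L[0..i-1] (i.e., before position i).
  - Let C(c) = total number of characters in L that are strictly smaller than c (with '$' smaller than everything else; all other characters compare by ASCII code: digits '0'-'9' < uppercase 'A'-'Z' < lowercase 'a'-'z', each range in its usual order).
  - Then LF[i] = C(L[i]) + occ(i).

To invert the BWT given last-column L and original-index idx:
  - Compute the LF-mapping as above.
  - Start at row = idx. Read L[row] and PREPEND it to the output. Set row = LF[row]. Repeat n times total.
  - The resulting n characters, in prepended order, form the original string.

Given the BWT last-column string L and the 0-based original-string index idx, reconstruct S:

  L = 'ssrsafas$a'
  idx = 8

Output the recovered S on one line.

Answer: sassafras$

Derivation:
LF mapping: 6 7 5 8 1 4 2 9 0 3
Walk LF starting at row 8, prepending L[row]:
  step 1: row=8, L[8]='$', prepend. Next row=LF[8]=0
  step 2: row=0, L[0]='s', prepend. Next row=LF[0]=6
  step 3: row=6, L[6]='a', prepend. Next row=LF[6]=2
  step 4: row=2, L[2]='r', prepend. Next row=LF[2]=5
  step 5: row=5, L[5]='f', prepend. Next row=LF[5]=4
  step 6: row=4, L[4]='a', prepend. Next row=LF[4]=1
  step 7: row=1, L[1]='s', prepend. Next row=LF[1]=7
  step 8: row=7, L[7]='s', prepend. Next row=LF[7]=9
  step 9: row=9, L[9]='a', prepend. Next row=LF[9]=3
  step 10: row=3, L[3]='s', prepend. Next row=LF[3]=8
Reversed output: sassafras$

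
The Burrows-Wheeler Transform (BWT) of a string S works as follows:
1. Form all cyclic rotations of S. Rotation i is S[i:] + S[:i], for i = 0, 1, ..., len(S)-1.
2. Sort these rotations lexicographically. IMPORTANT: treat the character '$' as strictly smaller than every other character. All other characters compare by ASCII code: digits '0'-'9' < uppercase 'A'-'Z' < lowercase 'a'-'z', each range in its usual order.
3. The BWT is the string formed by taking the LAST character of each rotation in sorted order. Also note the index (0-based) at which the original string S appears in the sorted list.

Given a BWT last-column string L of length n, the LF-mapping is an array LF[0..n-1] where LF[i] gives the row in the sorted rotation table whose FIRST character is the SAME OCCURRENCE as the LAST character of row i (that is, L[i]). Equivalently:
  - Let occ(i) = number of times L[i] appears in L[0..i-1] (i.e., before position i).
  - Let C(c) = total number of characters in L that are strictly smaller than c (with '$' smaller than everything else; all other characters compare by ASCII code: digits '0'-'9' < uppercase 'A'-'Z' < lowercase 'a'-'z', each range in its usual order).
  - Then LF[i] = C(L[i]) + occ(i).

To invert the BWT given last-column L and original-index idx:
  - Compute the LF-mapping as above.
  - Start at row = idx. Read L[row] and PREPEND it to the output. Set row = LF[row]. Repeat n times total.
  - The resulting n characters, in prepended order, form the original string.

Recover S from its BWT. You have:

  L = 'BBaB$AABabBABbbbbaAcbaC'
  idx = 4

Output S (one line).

Answer: AbabaBBACcbabbbBBaABAB$

Derivation:
LF mapping: 5 6 12 7 0 1 2 8 13 16 9 3 10 17 18 19 20 14 4 22 21 15 11
Walk LF starting at row 4, prepending L[row]:
  step 1: row=4, L[4]='$', prepend. Next row=LF[4]=0
  step 2: row=0, L[0]='B', prepend. Next row=LF[0]=5
  step 3: row=5, L[5]='A', prepend. Next row=LF[5]=1
  step 4: row=1, L[1]='B', prepend. Next row=LF[1]=6
  step 5: row=6, L[6]='A', prepend. Next row=LF[6]=2
  step 6: row=2, L[2]='a', prepend. Next row=LF[2]=12
  step 7: row=12, L[12]='B', prepend. Next row=LF[12]=10
  step 8: row=10, L[10]='B', prepend. Next row=LF[10]=9
  step 9: row=9, L[9]='b', prepend. Next row=LF[9]=16
  step 10: row=16, L[16]='b', prepend. Next row=LF[16]=20
  step 11: row=20, L[20]='b', prepend. Next row=LF[20]=21
  step 12: row=21, L[21]='a', prepend. Next row=LF[21]=15
  step 13: row=15, L[15]='b', prepend. Next row=LF[15]=19
  step 14: row=19, L[19]='c', prepend. Next row=LF[19]=22
  step 15: row=22, L[22]='C', prepend. Next row=LF[22]=11
  step 16: row=11, L[11]='A', prepend. Next row=LF[11]=3
  step 17: row=3, L[3]='B', prepend. Next row=LF[3]=7
  step 18: row=7, L[7]='B', prepend. Next row=LF[7]=8
  step 19: row=8, L[8]='a', prepend. Next row=LF[8]=13
  step 20: row=13, L[13]='b', prepend. Next row=LF[13]=17
  step 21: row=17, L[17]='a', prepend. Next row=LF[17]=14
  step 22: row=14, L[14]='b', prepend. Next row=LF[14]=18
  step 23: row=18, L[18]='A', prepend. Next row=LF[18]=4
Reversed output: AbabaBBACcbabbbBBaABAB$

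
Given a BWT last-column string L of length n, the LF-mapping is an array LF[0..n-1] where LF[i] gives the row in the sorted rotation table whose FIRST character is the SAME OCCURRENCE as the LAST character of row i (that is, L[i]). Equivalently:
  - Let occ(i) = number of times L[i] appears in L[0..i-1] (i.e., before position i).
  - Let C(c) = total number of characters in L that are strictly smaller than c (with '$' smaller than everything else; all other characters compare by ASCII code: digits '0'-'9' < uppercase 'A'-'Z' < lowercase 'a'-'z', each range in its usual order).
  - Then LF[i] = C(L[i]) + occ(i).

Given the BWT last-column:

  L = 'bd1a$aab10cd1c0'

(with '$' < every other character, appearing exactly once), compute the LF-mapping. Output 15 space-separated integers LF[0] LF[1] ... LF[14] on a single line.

Answer: 9 13 3 6 0 7 8 10 4 1 11 14 5 12 2

Derivation:
Char counts: '$':1, '0':2, '1':3, 'a':3, 'b':2, 'c':2, 'd':2
C (first-col start): C('$')=0, C('0')=1, C('1')=3, C('a')=6, C('b')=9, C('c')=11, C('d')=13
L[0]='b': occ=0, LF[0]=C('b')+0=9+0=9
L[1]='d': occ=0, LF[1]=C('d')+0=13+0=13
L[2]='1': occ=0, LF[2]=C('1')+0=3+0=3
L[3]='a': occ=0, LF[3]=C('a')+0=6+0=6
L[4]='$': occ=0, LF[4]=C('$')+0=0+0=0
L[5]='a': occ=1, LF[5]=C('a')+1=6+1=7
L[6]='a': occ=2, LF[6]=C('a')+2=6+2=8
L[7]='b': occ=1, LF[7]=C('b')+1=9+1=10
L[8]='1': occ=1, LF[8]=C('1')+1=3+1=4
L[9]='0': occ=0, LF[9]=C('0')+0=1+0=1
L[10]='c': occ=0, LF[10]=C('c')+0=11+0=11
L[11]='d': occ=1, LF[11]=C('d')+1=13+1=14
L[12]='1': occ=2, LF[12]=C('1')+2=3+2=5
L[13]='c': occ=1, LF[13]=C('c')+1=11+1=12
L[14]='0': occ=1, LF[14]=C('0')+1=1+1=2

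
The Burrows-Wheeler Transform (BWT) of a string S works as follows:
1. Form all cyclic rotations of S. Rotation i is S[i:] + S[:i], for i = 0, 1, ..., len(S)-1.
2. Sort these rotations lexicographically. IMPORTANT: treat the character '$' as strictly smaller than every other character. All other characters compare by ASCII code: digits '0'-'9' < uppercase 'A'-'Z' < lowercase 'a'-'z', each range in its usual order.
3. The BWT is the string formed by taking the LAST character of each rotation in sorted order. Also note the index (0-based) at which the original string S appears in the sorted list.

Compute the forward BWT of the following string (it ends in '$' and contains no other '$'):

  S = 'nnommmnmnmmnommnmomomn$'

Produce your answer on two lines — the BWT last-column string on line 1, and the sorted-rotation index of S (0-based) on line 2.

All 23 rotations (rotation i = S[i:]+S[:i]):
  rot[0] = nnommmnmnmmnommnmomomn$
  rot[1] = nommmnmnmmnommnmomomn$n
  rot[2] = ommmnmnmmnommnmomomn$nn
  rot[3] = mmmnmnmmnommnmomomn$nno
  rot[4] = mmnmnmmnommnmomomn$nnom
  rot[5] = mnmnmmnommnmomomn$nnomm
  rot[6] = nmnmmnommnmomomn$nnommm
  rot[7] = mnmmnommnmomomn$nnommmn
  rot[8] = nmmnommnmomomn$nnommmnm
  rot[9] = mmnommnmomomn$nnommmnmn
  rot[10] = mnommnmomomn$nnommmnmnm
  rot[11] = nommnmomomn$nnommmnmnmm
  rot[12] = ommnmomomn$nnommmnmnmmn
  rot[13] = mmnmomomn$nnommmnmnmmno
  rot[14] = mnmomomn$nnommmnmnmmnom
  rot[15] = nmomomn$nnommmnmnmmnomm
  rot[16] = momomn$nnommmnmnmmnommn
  rot[17] = omomn$nnommmnmnmmnommnm
  rot[18] = momn$nnommmnmnmmnommnmo
  rot[19] = omn$nnommmnmnmmnommnmom
  rot[20] = mn$nnommmnmnmmnommnmomo
  rot[21] = n$nnommmnmnmmnommnmomom
  rot[22] = $nnommmnmnmmnommnmomomn
Sorted (with $ < everything):
  sorted[0] = $nnommmnmnmmnommnmomomn  (last char: 'n')
  sorted[1] = mmmnmnmmnommnmomomn$nno  (last char: 'o')
  sorted[2] = mmnmnmmnommnmomomn$nnom  (last char: 'm')
  sorted[3] = mmnmomomn$nnommmnmnmmno  (last char: 'o')
  sorted[4] = mmnommnmomomn$nnommmnmn  (last char: 'n')
  sorted[5] = mn$nnommmnmnmmnommnmomo  (last char: 'o')
  sorted[6] = mnmmnommnmomomn$nnommmn  (last char: 'n')
  sorted[7] = mnmnmmnommnmomomn$nnomm  (last char: 'm')
  sorted[8] = mnmomomn$nnommmnmnmmnom  (last char: 'm')
  sorted[9] = mnommnmomomn$nnommmnmnm  (last char: 'm')
  sorted[10] = momn$nnommmnmnmmnommnmo  (last char: 'o')
  sorted[11] = momomn$nnommmnmnmmnommn  (last char: 'n')
  sorted[12] = n$nnommmnmnmmnommnmomom  (last char: 'm')
  sorted[13] = nmmnommnmomomn$nnommmnm  (last char: 'm')
  sorted[14] = nmnmmnommnmomomn$nnommm  (last char: 'm')
  sorted[15] = nmomomn$nnommmnmnmmnomm  (last char: 'm')
  sorted[16] = nnommmnmnmmnommnmomomn$  (last char: '$')
  sorted[17] = nommmnmnmmnommnmomomn$n  (last char: 'n')
  sorted[18] = nommnmomomn$nnommmnmnmm  (last char: 'm')
  sorted[19] = ommmnmnmmnommnmomomn$nn  (last char: 'n')
  sorted[20] = ommnmomomn$nnommmnmnmmn  (last char: 'n')
  sorted[21] = omn$nnommmnmnmmnommnmom  (last char: 'm')
  sorted[22] = omomn$nnommmnmnmmnommnm  (last char: 'm')
Last column: nomononmmmonmmmm$nmnnmm
Original string S is at sorted index 16

Answer: nomononmmmonmmmm$nmnnmm
16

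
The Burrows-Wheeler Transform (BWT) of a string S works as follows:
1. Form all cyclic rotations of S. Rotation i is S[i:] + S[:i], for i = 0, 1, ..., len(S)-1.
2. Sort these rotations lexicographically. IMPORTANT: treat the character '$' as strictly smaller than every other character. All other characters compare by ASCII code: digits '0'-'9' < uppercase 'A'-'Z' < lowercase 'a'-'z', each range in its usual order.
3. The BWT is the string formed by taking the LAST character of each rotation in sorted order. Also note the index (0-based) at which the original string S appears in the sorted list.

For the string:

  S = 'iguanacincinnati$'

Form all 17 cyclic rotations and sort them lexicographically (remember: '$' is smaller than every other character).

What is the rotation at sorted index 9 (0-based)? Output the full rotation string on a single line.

All 17 rotations (rotation i = S[i:]+S[:i]):
  rot[0] = iguanacincinnati$
  rot[1] = guanacincinnati$i
  rot[2] = uanacincinnati$ig
  rot[3] = anacincinnati$igu
  rot[4] = nacincinnati$igua
  rot[5] = acincinnati$iguan
  rot[6] = cincinnati$iguana
  rot[7] = incinnati$iguanac
  rot[8] = ncinnati$iguanaci
  rot[9] = cinnati$iguanacin
  rot[10] = innati$iguanacinc
  rot[11] = nnati$iguanacinci
  rot[12] = nati$iguanacincin
  rot[13] = ati$iguanacincinn
  rot[14] = ti$iguanacincinna
  rot[15] = i$iguanacincinnat
  rot[16] = $iguanacincinnati
Sorted (with $ < everything):
  sorted[0] = $iguanacincinnati
  sorted[1] = acincinnati$iguan
  sorted[2] = anacincinnati$igu
  sorted[3] = ati$iguanacincinn
  sorted[4] = cincinnati$iguana
  sorted[5] = cinnati$iguanacin
  sorted[6] = guanacincinnati$i
  sorted[7] = i$iguanacincinnat
  sorted[8] = iguanacincinnati$
  sorted[9] = incinnati$iguanac
  sorted[10] = innati$iguanacinc
  sorted[11] = nacincinnati$igua
  sorted[12] = nati$iguanacincin
  sorted[13] = ncinnati$iguanaci
  sorted[14] = nnati$iguanacinci
  sorted[15] = ti$iguanacincinna
  sorted[16] = uanacincinnati$ig
sorted[9] = incinnati$iguanac

Answer: incinnati$iguanac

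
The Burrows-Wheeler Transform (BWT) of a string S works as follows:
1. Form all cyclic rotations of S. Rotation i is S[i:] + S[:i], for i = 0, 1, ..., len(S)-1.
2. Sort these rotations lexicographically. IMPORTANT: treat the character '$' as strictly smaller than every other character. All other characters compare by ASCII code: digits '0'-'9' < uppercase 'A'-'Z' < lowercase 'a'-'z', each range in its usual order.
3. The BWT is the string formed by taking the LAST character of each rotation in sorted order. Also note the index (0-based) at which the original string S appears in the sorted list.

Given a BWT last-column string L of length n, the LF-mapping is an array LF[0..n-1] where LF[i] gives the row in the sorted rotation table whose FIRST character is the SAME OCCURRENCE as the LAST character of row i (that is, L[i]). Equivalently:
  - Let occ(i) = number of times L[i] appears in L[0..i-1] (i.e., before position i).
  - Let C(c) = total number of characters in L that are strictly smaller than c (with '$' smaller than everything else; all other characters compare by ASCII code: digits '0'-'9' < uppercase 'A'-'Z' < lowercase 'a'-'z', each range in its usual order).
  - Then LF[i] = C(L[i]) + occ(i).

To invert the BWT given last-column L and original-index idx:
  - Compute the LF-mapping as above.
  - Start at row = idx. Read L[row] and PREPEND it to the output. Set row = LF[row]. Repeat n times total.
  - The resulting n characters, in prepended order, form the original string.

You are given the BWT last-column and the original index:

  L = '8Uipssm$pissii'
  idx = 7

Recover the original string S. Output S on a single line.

LF mapping: 1 2 3 8 10 11 7 0 9 4 12 13 5 6
Walk LF starting at row 7, prepending L[row]:
  step 1: row=7, L[7]='$', prepend. Next row=LF[7]=0
  step 2: row=0, L[0]='8', prepend. Next row=LF[0]=1
  step 3: row=1, L[1]='U', prepend. Next row=LF[1]=2
  step 4: row=2, L[2]='i', prepend. Next row=LF[2]=3
  step 5: row=3, L[3]='p', prepend. Next row=LF[3]=8
  step 6: row=8, L[8]='p', prepend. Next row=LF[8]=9
  step 7: row=9, L[9]='i', prepend. Next row=LF[9]=4
  step 8: row=4, L[4]='s', prepend. Next row=LF[4]=10
  step 9: row=10, L[10]='s', prepend. Next row=LF[10]=12
  step 10: row=12, L[12]='i', prepend. Next row=LF[12]=5
  step 11: row=5, L[5]='s', prepend. Next row=LF[5]=11
  step 12: row=11, L[11]='s', prepend. Next row=LF[11]=13
  step 13: row=13, L[13]='i', prepend. Next row=LF[13]=6
  step 14: row=6, L[6]='m', prepend. Next row=LF[6]=7
Reversed output: mississippiU8$

Answer: mississippiU8$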